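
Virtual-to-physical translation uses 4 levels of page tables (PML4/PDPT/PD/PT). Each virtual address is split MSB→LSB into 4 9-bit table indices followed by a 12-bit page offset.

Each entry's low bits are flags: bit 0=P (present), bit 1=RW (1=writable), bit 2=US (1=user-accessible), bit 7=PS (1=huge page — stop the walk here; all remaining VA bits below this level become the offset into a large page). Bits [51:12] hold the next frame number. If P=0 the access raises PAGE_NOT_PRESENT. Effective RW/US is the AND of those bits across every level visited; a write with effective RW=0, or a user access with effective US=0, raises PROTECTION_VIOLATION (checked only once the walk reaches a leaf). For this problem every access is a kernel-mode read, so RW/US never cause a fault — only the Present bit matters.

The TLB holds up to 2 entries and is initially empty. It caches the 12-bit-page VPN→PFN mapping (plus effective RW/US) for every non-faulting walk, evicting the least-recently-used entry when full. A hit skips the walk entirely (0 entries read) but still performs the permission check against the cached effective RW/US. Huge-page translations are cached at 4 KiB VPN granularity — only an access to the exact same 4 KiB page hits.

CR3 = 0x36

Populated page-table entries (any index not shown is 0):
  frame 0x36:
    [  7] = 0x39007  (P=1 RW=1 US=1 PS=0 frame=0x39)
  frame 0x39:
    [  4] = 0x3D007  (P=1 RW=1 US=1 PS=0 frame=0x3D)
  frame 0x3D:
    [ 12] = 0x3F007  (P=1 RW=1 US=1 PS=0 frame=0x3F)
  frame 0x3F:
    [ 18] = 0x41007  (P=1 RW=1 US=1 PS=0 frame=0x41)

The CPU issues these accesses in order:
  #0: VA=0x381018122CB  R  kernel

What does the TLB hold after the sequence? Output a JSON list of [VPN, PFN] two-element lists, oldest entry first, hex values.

Trace:
#0 VA=0x381018122CB (r,kernel):
  [0] read 0x36 idx=7: raw=0x39007 flags P=1 W=1 U=1 S=0
  [1] read 0x39 idx=4: raw=0x3D007 flags P=1 W=1 U=1 S=0
  [2] read 0x3D idx=12: raw=0x3F007 flags P=1 W=1 U=1 S=0
  [3] read 0x3F idx=18: raw=0x41007 flags P=1 W=1 U=1 S=0
  ✓ 0x412CB  — 4 lookups

TLB: [["0x38101812", "0x41"]]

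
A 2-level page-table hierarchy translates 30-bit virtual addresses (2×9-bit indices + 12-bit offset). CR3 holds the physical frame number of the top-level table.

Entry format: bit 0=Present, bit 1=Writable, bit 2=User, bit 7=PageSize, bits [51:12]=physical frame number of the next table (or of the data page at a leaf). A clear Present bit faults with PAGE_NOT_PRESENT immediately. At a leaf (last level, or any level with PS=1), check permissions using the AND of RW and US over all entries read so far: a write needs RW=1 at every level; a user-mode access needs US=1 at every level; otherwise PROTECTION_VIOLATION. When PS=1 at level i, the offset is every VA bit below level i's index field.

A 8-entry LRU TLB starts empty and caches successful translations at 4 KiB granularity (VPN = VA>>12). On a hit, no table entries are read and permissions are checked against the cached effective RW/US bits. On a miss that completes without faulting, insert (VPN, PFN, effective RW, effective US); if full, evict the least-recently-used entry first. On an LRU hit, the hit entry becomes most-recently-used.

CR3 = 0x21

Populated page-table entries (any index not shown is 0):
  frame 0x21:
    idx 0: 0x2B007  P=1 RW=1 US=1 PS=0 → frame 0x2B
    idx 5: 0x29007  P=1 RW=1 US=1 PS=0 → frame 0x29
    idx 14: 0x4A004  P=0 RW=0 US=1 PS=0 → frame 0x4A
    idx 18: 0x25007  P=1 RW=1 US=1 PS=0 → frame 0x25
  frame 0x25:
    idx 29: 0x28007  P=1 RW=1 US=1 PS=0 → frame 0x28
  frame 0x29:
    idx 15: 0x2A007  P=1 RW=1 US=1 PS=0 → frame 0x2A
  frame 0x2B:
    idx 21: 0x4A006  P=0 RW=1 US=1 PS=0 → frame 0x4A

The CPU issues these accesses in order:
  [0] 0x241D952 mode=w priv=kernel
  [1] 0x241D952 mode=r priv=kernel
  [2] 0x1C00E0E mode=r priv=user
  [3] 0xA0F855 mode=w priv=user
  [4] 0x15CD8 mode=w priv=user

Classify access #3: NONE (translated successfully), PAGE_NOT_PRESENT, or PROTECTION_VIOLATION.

Per-access translation:
#0 VA=0x241D952 (w,kernel):
  L0: frame=0x21 idx=18 entry=0x25007 [P=1 RW=1 US=1 PS=0]
  L1: frame=0x25 idx=29 entry=0x28007 [P=1 RW=1 US=1 PS=0]
  → PA=0x28952  (2 entries read)
#1 VA=0x241D952 (r,kernel):
  TLB hit vpn=0x241D → PA=0x28952
#2 VA=0x1C00E0E (r,user):
  L0: frame=0x21 idx=14 entry=0x4A004 [P=0 RW=0 US=1 PS=0]
  ⇒ fault: PAGE_NOT_PRESENT  — 1 lookups
#3 VA=0xA0F855 (w,user):
  L0: frame=0x21 idx=5 entry=0x29007 [P=1 RW=1 US=1 PS=0]
  L1: frame=0x29 idx=15 entry=0x2A007 [P=1 RW=1 US=1 PS=0]
  → PA=0x2A855  (2 entries read)
#4 VA=0x15CD8 (w,user):
  L0: frame=0x21 idx=0 entry=0x2B007 [P=1 RW=1 US=1 PS=0]
  L1: frame=0x2B idx=21 entry=0x4A006 [P=0 RW=1 US=1 PS=0]
  ⇒ fault: PAGE_NOT_PRESENT  — 2 lookups

Access #3 fault: NONE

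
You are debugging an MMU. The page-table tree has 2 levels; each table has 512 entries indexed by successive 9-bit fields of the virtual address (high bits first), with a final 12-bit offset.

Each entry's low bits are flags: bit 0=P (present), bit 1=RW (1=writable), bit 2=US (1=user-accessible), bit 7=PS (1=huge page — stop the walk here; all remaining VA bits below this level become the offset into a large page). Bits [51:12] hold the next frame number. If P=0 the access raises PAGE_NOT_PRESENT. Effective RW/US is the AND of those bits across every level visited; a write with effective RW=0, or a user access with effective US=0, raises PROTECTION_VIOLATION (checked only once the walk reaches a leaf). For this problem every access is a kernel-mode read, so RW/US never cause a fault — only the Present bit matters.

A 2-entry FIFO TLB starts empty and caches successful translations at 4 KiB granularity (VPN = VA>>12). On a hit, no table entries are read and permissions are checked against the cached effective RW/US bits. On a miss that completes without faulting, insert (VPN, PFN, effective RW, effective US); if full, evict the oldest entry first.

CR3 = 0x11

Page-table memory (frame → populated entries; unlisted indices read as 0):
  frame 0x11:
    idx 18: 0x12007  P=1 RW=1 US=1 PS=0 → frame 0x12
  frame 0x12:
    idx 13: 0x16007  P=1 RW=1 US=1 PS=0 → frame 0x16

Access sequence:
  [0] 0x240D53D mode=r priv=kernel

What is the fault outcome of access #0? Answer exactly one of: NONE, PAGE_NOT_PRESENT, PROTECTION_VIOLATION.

Per-access translation:
#0 VA=0x240D53D (r,kernel):
  L0 @0x11[18] → 0x12007  P=1,RW=1,US=1,PS=0
  L1 @0x12[13] → 0x16007  P=1,RW=1,US=1,PS=0
  → PA=0x1653D  (2 entries read)

Access #0 fault: NONE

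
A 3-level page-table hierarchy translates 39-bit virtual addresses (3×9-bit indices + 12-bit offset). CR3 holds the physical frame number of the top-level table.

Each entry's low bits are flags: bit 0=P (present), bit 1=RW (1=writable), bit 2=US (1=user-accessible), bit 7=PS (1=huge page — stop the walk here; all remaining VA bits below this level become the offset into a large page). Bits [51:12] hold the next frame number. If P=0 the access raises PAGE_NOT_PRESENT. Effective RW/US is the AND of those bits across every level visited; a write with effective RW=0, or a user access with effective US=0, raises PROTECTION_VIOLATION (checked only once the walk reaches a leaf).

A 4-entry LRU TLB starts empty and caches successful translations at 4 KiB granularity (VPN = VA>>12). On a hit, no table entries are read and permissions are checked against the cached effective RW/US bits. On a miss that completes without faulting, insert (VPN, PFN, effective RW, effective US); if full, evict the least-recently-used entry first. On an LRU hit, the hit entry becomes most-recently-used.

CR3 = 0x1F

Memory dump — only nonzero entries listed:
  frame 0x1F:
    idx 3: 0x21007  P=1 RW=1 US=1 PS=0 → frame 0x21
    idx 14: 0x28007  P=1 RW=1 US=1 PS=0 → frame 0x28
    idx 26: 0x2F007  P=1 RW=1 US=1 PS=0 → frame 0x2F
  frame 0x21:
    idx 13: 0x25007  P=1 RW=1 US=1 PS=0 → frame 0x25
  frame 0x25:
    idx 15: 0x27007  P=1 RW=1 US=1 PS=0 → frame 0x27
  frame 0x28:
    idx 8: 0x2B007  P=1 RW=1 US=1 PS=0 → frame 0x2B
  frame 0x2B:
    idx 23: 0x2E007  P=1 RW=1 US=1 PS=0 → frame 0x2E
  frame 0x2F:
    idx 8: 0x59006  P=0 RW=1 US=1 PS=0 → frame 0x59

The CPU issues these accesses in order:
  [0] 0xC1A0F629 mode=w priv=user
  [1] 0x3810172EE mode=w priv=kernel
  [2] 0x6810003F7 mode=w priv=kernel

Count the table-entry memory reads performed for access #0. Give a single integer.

Trace:
#0 VA=0xC1A0F629 (w,user):
  lvl0: tbl 0x1F, slot 3 ⇒ 0x21007 (P1/RW1/US1/PS0)
  lvl1: tbl 0x21, slot 13 ⇒ 0x25007 (P1/RW1/US1/PS0)
  lvl2: tbl 0x25, slot 15 ⇒ 0x27007 (P1/RW1/US1/PS0)
  ⇒ phys 0x27629  [3 reads]
#1 VA=0x3810172EE (w,kernel):
  lvl0: tbl 0x1F, slot 14 ⇒ 0x28007 (P1/RW1/US1/PS0)
  lvl1: tbl 0x28, slot 8 ⇒ 0x2B007 (P1/RW1/US1/PS0)
  lvl2: tbl 0x2B, slot 23 ⇒ 0x2E007 (P1/RW1/US1/PS0)
  ⇒ phys 0x2E2EE  [3 reads]
#2 VA=0x6810003F7 (w,kernel):
  lvl0: tbl 0x1F, slot 26 ⇒ 0x2F007 (P1/RW1/US1/PS0)
  lvl1: tbl 0x2F, slot 8 ⇒ 0x59006 (P0/RW1/US1/PS0)
  ⇒ fault: PAGE_NOT_PRESENT  — 2 lookups

Entries read for #0: 3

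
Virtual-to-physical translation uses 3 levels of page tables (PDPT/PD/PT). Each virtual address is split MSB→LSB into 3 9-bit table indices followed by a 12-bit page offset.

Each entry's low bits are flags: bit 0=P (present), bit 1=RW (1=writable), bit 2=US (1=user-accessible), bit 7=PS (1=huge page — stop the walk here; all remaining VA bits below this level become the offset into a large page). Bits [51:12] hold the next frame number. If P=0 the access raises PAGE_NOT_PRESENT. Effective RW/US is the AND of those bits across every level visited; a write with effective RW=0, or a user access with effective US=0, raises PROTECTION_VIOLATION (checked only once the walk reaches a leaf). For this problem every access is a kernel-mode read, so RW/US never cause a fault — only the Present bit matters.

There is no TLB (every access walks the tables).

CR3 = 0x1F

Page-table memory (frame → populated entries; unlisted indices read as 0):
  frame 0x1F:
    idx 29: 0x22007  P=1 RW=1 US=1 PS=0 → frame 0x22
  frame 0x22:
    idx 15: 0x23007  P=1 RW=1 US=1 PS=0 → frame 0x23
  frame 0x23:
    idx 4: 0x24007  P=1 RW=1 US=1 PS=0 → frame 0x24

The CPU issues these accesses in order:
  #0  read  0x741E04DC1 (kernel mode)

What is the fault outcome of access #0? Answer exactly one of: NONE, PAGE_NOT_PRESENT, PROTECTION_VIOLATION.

Trace:
#0 VA=0x741E04DC1 (r,kernel):
  lvl0: tbl 0x1F, slot 29 ⇒ 0x22007 (P1/RW1/US1/PS0)
  lvl1: tbl 0x22, slot 15 ⇒ 0x23007 (P1/RW1/US1/PS0)
  lvl2: tbl 0x23, slot 4 ⇒ 0x24007 (P1/RW1/US1/PS0)
  → PA=0x24DC1  (3 entries read)

Access #0 fault: NONE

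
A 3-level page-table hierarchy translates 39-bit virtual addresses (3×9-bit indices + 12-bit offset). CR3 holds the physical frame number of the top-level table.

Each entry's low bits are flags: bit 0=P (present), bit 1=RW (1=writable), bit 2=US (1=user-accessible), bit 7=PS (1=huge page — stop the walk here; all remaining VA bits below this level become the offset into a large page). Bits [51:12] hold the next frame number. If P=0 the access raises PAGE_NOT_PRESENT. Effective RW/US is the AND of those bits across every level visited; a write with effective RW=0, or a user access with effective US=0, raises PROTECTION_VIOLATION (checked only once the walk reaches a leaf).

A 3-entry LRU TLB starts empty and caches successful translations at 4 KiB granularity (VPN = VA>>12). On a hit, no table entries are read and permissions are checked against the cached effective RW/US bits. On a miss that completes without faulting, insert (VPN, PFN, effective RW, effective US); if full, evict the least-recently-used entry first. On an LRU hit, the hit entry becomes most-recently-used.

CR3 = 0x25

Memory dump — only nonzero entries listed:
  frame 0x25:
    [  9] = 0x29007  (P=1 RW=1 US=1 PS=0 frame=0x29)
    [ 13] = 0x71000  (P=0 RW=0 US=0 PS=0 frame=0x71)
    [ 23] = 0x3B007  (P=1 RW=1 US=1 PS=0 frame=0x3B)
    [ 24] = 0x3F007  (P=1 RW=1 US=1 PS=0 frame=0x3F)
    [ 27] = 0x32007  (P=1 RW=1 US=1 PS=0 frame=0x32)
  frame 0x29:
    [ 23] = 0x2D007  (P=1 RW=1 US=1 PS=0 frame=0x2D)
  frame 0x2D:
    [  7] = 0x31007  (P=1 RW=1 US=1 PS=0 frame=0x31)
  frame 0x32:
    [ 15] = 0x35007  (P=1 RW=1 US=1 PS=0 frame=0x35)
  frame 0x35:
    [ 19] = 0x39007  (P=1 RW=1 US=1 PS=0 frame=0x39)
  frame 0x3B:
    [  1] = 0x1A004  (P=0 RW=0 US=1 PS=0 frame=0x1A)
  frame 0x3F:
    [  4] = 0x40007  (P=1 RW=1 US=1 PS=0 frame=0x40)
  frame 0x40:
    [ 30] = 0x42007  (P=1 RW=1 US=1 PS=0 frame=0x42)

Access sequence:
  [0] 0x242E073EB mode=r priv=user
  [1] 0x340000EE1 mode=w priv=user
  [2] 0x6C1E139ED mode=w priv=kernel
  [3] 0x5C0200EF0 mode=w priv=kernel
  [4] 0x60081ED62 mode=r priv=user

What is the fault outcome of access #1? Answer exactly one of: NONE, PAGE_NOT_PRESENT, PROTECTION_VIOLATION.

Walk each access:
#0 VA=0x242E073EB (r,user):
  L0: frame=0x25 idx=9 entry=0x29007 [P=1 RW=1 US=1 PS=0]
  L1: frame=0x29 idx=23 entry=0x2D007 [P=1 RW=1 US=1 PS=0]
  L2: frame=0x2D idx=7 entry=0x31007 [P=1 RW=1 US=1 PS=0]
  → PA=0x313EB  (3 entries read)
#1 VA=0x340000EE1 (w,user):
  L0: frame=0x25 idx=13 entry=0x71000 [P=0 RW=0 US=0 PS=0]
  → PAGE_NOT_PRESENT  (1 entries read)
#2 VA=0x6C1E139ED (w,kernel):
  L0: frame=0x25 idx=27 entry=0x32007 [P=1 RW=1 US=1 PS=0]
  L1: frame=0x32 idx=15 entry=0x35007 [P=1 RW=1 US=1 PS=0]
  L2: frame=0x35 idx=19 entry=0x39007 [P=1 RW=1 US=1 PS=0]
  → PA=0x399ED  (3 entries read)
#3 VA=0x5C0200EF0 (w,kernel):
  L0: frame=0x25 idx=23 entry=0x3B007 [P=1 RW=1 US=1 PS=0]
  L1: frame=0x3B idx=1 entry=0x1A004 [P=0 RW=0 US=1 PS=0]
  → PAGE_NOT_PRESENT  (2 entries read)
#4 VA=0x60081ED62 (r,user):
  L0: frame=0x25 idx=24 entry=0x3F007 [P=1 RW=1 US=1 PS=0]
  L1: frame=0x3F idx=4 entry=0x40007 [P=1 RW=1 US=1 PS=0]
  L2: frame=0x40 idx=30 entry=0x42007 [P=1 RW=1 US=1 PS=0]
  → PA=0x42D62  (3 entries read)

Access #1 fault: PAGE_NOT_PRESENT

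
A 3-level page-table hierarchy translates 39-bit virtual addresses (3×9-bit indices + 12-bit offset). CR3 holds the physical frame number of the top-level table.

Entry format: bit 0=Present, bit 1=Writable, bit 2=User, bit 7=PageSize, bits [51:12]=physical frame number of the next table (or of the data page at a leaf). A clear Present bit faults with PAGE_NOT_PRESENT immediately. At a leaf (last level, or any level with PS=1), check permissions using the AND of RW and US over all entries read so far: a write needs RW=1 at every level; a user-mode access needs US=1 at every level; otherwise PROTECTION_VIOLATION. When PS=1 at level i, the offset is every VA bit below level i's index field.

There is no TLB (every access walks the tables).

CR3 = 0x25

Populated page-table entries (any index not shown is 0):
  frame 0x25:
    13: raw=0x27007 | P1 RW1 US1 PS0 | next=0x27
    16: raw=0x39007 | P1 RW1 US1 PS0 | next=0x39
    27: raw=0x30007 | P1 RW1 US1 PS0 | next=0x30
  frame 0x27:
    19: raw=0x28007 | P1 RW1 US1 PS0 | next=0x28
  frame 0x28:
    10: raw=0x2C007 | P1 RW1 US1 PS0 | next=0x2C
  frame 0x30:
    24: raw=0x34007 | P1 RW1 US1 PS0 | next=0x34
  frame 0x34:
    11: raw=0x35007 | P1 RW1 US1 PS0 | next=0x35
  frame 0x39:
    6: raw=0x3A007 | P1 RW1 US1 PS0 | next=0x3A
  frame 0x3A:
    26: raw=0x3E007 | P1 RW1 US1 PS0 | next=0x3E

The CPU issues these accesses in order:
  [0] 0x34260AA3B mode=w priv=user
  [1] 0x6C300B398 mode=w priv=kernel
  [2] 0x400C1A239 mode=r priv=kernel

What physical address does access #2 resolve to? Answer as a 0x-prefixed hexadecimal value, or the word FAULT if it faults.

Trace:
#0 VA=0x34260AA3B (w,user):
  L0: frame=0x25 idx=13 entry=0x27007 [P=1 RW=1 US=1 PS=0]
  L1: frame=0x27 idx=19 entry=0x28007 [P=1 RW=1 US=1 PS=0]
  L2: frame=0x28 idx=10 entry=0x2C007 [P=1 RW=1 US=1 PS=0]
  → PA=0x2CA3B  (3 entries read)
#1 VA=0x6C300B398 (w,kernel):
  L0: frame=0x25 idx=27 entry=0x30007 [P=1 RW=1 US=1 PS=0]
  L1: frame=0x30 idx=24 entry=0x34007 [P=1 RW=1 US=1 PS=0]
  L2: frame=0x34 idx=11 entry=0x35007 [P=1 RW=1 US=1 PS=0]
  → PA=0x35398  (3 entries read)
#2 VA=0x400C1A239 (r,kernel):
  L0: frame=0x25 idx=16 entry=0x39007 [P=1 RW=1 US=1 PS=0]
  L1: frame=0x39 idx=6 entry=0x3A007 [P=1 RW=1 US=1 PS=0]
  L2: frame=0x3A idx=26 entry=0x3E007 [P=1 RW=1 US=1 PS=0]
  → PA=0x3E239  (3 entries read)

Access #2 PA: 0x3E239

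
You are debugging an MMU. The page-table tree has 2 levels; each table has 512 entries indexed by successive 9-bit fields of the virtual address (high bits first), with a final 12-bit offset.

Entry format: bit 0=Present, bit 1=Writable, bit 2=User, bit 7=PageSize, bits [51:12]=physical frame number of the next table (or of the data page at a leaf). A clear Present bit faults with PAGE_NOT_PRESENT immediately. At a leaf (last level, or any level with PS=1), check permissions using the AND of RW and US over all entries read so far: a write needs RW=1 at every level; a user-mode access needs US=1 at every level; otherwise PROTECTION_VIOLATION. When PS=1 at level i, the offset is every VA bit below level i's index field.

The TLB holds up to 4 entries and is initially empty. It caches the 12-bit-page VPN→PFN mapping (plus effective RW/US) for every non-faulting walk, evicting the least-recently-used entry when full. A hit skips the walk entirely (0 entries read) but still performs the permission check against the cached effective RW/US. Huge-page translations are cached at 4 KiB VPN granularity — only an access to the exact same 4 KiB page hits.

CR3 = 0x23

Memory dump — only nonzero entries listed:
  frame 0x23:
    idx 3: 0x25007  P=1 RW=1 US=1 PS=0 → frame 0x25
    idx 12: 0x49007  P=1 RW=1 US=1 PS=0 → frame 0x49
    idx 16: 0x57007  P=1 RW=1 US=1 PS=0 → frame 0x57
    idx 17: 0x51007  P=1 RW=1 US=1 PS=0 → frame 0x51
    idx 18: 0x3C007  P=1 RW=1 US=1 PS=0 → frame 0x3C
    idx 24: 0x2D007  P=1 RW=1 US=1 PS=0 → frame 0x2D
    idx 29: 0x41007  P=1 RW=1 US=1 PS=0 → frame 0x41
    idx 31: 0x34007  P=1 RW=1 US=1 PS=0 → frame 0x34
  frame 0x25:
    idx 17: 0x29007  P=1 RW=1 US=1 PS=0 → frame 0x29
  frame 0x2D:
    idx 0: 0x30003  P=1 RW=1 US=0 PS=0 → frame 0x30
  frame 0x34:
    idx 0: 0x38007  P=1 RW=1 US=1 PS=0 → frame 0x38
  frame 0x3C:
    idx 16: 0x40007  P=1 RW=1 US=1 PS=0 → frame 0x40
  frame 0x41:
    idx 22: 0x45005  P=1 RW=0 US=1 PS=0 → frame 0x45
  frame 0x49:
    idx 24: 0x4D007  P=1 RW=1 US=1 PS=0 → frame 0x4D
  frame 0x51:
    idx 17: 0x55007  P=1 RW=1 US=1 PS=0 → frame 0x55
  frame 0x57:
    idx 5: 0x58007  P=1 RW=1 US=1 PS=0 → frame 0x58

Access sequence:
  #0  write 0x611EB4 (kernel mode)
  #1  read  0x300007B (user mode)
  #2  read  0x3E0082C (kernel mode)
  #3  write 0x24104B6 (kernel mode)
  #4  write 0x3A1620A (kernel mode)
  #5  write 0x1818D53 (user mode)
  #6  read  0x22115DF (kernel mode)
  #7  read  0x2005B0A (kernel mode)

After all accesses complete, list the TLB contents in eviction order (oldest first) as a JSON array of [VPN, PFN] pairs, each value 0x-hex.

Walk each access:
#0 VA=0x611EB4 (w,kernel):
  [0] read 0x23 idx=3: raw=0x25007 flags P=1 W=1 U=1 S=0
  [1] read 0x25 idx=17: raw=0x29007 flags P=1 W=1 U=1 S=0
  → PA=0x29EB4  (2 entries read)
#1 VA=0x300007B (r,user):
  [0] read 0x23 idx=24: raw=0x2D007 flags P=1 W=1 U=1 S=0
  [1] read 0x2D idx=0: raw=0x30003 flags P=1 W=1 U=0 S=0
  ✗ PROTECTION_VIOLATION  [2 reads]
#2 VA=0x3E0082C (r,kernel):
  [0] read 0x23 idx=31: raw=0x34007 flags P=1 W=1 U=1 S=0
  [1] read 0x34 idx=0: raw=0x38007 flags P=1 W=1 U=1 S=0
  → PA=0x3882C  (2 entries read)
#3 VA=0x24104B6 (w,kernel):
  [0] read 0x23 idx=18: raw=0x3C007 flags P=1 W=1 U=1 S=0
  [1] read 0x3C idx=16: raw=0x40007 flags P=1 W=1 U=1 S=0
  → PA=0x404B6  (2 entries read)
#4 VA=0x3A1620A (w,kernel):
  [0] read 0x23 idx=29: raw=0x41007 flags P=1 W=1 U=1 S=0
  [1] read 0x41 idx=22: raw=0x45005 flags P=1 W=0 U=1 S=0
  ✗ PROTECTION_VIOLATION  [2 reads]
#5 VA=0x1818D53 (w,user):
  [0] read 0x23 idx=12: raw=0x49007 flags P=1 W=1 U=1 S=0
  [1] read 0x49 idx=24: raw=0x4D007 flags P=1 W=1 U=1 S=0
  → PA=0x4DD53  (2 entries read)
#6 VA=0x22115DF (r,kernel):
  [0] read 0x23 idx=17: raw=0x51007 flags P=1 W=1 U=1 S=0
  [1] read 0x51 idx=17: raw=0x55007 flags P=1 W=1 U=1 S=0
  → PA=0x555DF  (2 entries read)
#7 VA=0x2005B0A (r,kernel):
  [0] read 0x23 idx=16: raw=0x57007 flags P=1 W=1 U=1 S=0
  [1] read 0x57 idx=5: raw=0x58007 flags P=1 W=1 U=1 S=0
  → PA=0x58B0A  (2 entries read)

TLB: [["0x2410", "0x40"], ["0x1818", "0x4D"], ["0x2211", "0x55"], ["0x2005", "0x58"]]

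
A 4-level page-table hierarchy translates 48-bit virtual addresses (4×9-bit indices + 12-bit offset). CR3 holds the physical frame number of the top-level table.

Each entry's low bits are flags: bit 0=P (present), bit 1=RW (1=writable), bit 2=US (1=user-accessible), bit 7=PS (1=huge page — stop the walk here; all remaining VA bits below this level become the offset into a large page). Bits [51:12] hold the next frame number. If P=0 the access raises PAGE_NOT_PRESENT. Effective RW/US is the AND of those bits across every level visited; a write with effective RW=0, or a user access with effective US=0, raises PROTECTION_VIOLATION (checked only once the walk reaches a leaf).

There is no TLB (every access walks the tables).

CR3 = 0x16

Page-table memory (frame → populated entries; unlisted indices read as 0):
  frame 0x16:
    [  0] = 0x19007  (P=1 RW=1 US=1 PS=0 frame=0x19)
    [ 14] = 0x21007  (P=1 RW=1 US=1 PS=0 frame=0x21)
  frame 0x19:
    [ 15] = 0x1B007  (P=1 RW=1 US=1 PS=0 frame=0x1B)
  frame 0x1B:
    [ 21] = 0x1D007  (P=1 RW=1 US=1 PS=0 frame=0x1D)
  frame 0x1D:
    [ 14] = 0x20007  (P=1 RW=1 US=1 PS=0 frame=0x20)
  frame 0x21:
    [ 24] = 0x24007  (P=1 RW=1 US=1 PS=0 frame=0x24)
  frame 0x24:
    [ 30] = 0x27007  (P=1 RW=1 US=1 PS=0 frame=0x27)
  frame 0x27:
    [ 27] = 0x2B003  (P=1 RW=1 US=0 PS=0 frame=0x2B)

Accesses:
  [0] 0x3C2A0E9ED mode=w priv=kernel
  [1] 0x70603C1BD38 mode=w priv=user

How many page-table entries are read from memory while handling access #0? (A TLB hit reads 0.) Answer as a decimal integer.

Trace:
#0 VA=0x3C2A0E9ED (w,kernel):
  L0: frame=0x16 idx=0 entry=0x19007 [P=1 RW=1 US=1 PS=0]
  L1: frame=0x19 idx=15 entry=0x1B007 [P=1 RW=1 US=1 PS=0]
  L2: frame=0x1B idx=21 entry=0x1D007 [P=1 RW=1 US=1 PS=0]
  L3: frame=0x1D idx=14 entry=0x20007 [P=1 RW=1 US=1 PS=0]
  ✓ 0x209ED  — 4 lookups
#1 VA=0x70603C1BD38 (w,user):
  L0: frame=0x16 idx=14 entry=0x21007 [P=1 RW=1 US=1 PS=0]
  L1: frame=0x21 idx=24 entry=0x24007 [P=1 RW=1 US=1 PS=0]
  L2: frame=0x24 idx=30 entry=0x27007 [P=1 RW=1 US=1 PS=0]
  L3: frame=0x27 idx=27 entry=0x2B003 [P=1 RW=1 US=0 PS=0]
  ✗ PROTECTION_VIOLATION  [4 reads]

Entries read for #0: 4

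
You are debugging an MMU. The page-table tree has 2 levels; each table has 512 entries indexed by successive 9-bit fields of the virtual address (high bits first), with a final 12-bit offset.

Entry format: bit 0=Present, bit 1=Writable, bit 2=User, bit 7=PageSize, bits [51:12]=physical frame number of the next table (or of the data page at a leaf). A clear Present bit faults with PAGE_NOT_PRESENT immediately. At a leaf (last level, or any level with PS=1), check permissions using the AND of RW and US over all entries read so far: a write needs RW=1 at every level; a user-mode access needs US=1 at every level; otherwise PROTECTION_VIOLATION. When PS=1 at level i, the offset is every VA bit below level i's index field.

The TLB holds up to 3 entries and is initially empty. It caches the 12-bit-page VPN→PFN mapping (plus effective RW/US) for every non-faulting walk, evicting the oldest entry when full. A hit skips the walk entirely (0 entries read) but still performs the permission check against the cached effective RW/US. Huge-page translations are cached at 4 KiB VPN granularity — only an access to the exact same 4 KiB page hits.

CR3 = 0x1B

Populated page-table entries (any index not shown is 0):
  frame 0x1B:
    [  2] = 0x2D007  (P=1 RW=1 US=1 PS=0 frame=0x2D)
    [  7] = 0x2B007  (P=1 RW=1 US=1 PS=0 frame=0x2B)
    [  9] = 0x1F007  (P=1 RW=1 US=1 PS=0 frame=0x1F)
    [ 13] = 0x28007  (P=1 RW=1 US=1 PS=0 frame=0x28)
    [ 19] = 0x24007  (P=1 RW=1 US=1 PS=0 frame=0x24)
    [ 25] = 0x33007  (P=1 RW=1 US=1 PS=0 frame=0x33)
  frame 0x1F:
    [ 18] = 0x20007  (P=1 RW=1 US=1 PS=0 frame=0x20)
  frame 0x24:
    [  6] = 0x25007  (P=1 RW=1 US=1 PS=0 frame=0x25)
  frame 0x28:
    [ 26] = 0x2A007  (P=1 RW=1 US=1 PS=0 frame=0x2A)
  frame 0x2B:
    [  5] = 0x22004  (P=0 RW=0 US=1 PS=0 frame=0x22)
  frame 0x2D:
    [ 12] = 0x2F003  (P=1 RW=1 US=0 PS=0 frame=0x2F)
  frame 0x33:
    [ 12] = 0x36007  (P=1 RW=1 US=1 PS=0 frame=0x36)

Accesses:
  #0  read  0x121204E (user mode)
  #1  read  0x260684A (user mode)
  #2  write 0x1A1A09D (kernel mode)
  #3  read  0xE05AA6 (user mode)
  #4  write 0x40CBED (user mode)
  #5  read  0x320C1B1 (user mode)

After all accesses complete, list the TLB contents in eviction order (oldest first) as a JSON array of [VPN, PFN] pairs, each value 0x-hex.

Trace:
#0 VA=0x121204E (r,user):
  L0 @0x1B[9] → 0x1F007  P=1,RW=1,US=1,PS=0
  L1 @0x1F[18] → 0x20007  P=1,RW=1,US=1,PS=0
  ⇒ phys 0x2004E  [2 reads]
#1 VA=0x260684A (r,user):
  L0 @0x1B[19] → 0x24007  P=1,RW=1,US=1,PS=0
  L1 @0x24[6] → 0x25007  P=1,RW=1,US=1,PS=0
  ⇒ phys 0x2584A  [2 reads]
#2 VA=0x1A1A09D (w,kernel):
  L0 @0x1B[13] → 0x28007  P=1,RW=1,US=1,PS=0
  L1 @0x28[26] → 0x2A007  P=1,RW=1,US=1,PS=0
  ⇒ phys 0x2A09D  [2 reads]
#3 VA=0xE05AA6 (r,user):
  L0 @0x1B[7] → 0x2B007  P=1,RW=1,US=1,PS=0
  L1 @0x2B[5] → 0x22004  P=0,RW=0,US=1,PS=0
  ⇒ fault: PAGE_NOT_PRESENT  — 2 lookups
#4 VA=0x40CBED (w,user):
  L0 @0x1B[2] → 0x2D007  P=1,RW=1,US=1,PS=0
  L1 @0x2D[12] → 0x2F003  P=1,RW=1,US=0,PS=0
  ⇒ fault: PROTECTION_VIOLATION  — 2 lookups
#5 VA=0x320C1B1 (r,user):
  L0 @0x1B[25] → 0x33007  P=1,RW=1,US=1,PS=0
  L1 @0x33[12] → 0x36007  P=1,RW=1,US=1,PS=0
  ⇒ phys 0x361B1  [2 reads]

TLB: [["0x2606", "0x25"], ["0x1A1A", "0x2A"], ["0x320C", "0x36"]]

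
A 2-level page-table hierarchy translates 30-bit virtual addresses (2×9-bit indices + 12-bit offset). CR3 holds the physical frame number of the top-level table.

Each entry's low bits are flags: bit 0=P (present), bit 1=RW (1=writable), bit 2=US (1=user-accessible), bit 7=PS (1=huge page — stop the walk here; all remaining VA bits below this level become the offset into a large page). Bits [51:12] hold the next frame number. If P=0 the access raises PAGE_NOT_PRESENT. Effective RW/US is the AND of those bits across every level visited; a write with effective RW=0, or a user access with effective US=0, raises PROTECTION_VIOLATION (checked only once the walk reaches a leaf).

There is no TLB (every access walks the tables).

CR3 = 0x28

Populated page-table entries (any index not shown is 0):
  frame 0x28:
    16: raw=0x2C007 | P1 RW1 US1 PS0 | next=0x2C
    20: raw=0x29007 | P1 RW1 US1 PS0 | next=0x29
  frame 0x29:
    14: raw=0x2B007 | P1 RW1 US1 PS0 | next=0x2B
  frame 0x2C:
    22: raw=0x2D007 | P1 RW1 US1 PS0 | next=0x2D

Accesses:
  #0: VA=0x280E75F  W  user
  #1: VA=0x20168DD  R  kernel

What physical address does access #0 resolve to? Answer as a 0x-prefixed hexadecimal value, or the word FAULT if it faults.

Walk each access:
#0 VA=0x280E75F (w,user):
  L0: frame=0x28 idx=20 entry=0x29007 [P=1 RW=1 US=1 PS=0]
  L1: frame=0x29 idx=14 entry=0x2B007 [P=1 RW=1 US=1 PS=0]
  ⇒ phys 0x2B75F  [2 reads]
#1 VA=0x20168DD (r,kernel):
  L0: frame=0x28 idx=16 entry=0x2C007 [P=1 RW=1 US=1 PS=0]
  L1: frame=0x2C idx=22 entry=0x2D007 [P=1 RW=1 US=1 PS=0]
  ⇒ phys 0x2D8DD  [2 reads]

Access #0 PA: 0x2B75F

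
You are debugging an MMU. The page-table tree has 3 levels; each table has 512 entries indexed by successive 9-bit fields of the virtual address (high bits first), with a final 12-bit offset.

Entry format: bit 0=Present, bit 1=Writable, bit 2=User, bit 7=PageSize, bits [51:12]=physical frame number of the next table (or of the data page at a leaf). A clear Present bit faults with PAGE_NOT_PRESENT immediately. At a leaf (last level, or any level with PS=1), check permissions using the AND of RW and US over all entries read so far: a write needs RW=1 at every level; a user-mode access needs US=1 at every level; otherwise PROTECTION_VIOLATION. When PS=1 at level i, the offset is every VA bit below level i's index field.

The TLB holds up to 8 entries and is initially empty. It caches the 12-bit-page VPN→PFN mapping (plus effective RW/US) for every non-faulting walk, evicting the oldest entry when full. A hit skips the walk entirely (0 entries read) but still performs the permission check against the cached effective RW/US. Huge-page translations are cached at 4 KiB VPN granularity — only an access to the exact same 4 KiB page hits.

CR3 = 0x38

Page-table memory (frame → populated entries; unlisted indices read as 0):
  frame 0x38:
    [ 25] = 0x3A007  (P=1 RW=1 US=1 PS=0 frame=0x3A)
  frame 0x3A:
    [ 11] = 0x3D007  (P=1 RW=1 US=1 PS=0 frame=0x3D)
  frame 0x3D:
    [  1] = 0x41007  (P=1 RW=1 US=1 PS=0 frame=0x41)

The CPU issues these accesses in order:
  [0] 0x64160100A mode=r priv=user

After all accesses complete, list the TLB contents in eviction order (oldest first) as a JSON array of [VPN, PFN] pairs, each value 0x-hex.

Trace:
#0 VA=0x64160100A (r,user):
  lvl0: tbl 0x38, slot 25 ⇒ 0x3A007 (P1/RW1/US1/PS0)
  lvl1: tbl 0x3A, slot 11 ⇒ 0x3D007 (P1/RW1/US1/PS0)
  lvl2: tbl 0x3D, slot 1 ⇒ 0x41007 (P1/RW1/US1/PS0)
  ⇒ phys 0x4100A  [3 reads]

TLB: [["0x641601", "0x41"]]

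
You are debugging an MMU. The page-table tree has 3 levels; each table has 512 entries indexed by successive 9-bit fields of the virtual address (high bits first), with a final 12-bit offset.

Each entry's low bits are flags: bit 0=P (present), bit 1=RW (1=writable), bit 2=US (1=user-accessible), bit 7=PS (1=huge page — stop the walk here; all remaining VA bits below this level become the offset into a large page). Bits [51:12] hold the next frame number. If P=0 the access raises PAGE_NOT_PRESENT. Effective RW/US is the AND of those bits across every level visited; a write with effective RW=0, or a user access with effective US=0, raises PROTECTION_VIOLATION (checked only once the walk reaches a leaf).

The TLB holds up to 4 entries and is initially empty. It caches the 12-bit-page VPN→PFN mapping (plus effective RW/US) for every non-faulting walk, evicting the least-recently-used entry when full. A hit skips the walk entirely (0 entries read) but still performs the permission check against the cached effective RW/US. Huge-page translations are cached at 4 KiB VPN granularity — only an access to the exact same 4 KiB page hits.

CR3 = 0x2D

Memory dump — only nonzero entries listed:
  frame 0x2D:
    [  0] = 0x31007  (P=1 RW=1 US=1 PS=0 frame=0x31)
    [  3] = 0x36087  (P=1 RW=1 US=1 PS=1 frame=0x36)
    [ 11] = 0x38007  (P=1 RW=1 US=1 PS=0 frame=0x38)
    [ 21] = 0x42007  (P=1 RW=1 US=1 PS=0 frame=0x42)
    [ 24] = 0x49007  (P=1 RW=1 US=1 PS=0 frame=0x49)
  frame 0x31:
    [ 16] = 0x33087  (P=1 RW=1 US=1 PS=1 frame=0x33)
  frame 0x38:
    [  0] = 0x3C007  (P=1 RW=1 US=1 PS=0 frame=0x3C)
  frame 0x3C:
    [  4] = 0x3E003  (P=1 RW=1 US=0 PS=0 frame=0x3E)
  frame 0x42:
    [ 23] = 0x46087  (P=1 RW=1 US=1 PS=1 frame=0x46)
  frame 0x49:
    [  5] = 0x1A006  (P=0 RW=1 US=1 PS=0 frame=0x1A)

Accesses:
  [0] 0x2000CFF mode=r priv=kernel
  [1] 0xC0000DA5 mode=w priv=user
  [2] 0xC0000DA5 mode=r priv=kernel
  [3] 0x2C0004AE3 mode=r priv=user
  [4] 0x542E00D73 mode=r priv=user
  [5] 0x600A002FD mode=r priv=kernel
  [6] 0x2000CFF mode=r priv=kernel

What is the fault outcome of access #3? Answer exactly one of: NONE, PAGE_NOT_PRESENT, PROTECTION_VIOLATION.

Per-access translation:
#0 VA=0x2000CFF (r,kernel):
  [0] read 0x2D idx=0: raw=0x31007 flags P=1 W=1 U=1 S=0
  [1] read 0x31 idx=16: raw=0x33087 flags P=1 W=1 U=1 S=1
  ⇒ phys 0x33CFF (huge @L1)  [2 reads]
#1 VA=0xC0000DA5 (w,user):
  [0] read 0x2D idx=3: raw=0x36087 flags P=1 W=1 U=1 S=1
  ⇒ phys 0x36DA5 (huge @L0)  [1 reads]
#2 VA=0xC0000DA5 (r,kernel):
  TLB hit vpn=0xC0000 → PA=0x36DA5
#3 VA=0x2C0004AE3 (r,user):
  [0] read 0x2D idx=11: raw=0x38007 flags P=1 W=1 U=1 S=0
  [1] read 0x38 idx=0: raw=0x3C007 flags P=1 W=1 U=1 S=0
  [2] read 0x3C idx=4: raw=0x3E003 flags P=1 W=1 U=0 S=0
  → PROTECTION_VIOLATION  (3 entries read)
#4 VA=0x542E00D73 (r,user):
  [0] read 0x2D idx=21: raw=0x42007 flags P=1 W=1 U=1 S=0
  [1] read 0x42 idx=23: raw=0x46087 flags P=1 W=1 U=1 S=1
  ⇒ phys 0x46D73 (huge @L1)  [2 reads]
#5 VA=0x600A002FD (r,kernel):
  [0] read 0x2D idx=24: raw=0x49007 flags P=1 W=1 U=1 S=0
  [1] read 0x49 idx=5: raw=0x1A006 flags P=0 W=1 U=1 S=0
  → PAGE_NOT_PRESENT  (2 entries read)
#6 VA=0x2000CFF (r,kernel):
  TLB hit vpn=0x2000 → PA=0x33CFF

Access #3 fault: PROTECTION_VIOLATION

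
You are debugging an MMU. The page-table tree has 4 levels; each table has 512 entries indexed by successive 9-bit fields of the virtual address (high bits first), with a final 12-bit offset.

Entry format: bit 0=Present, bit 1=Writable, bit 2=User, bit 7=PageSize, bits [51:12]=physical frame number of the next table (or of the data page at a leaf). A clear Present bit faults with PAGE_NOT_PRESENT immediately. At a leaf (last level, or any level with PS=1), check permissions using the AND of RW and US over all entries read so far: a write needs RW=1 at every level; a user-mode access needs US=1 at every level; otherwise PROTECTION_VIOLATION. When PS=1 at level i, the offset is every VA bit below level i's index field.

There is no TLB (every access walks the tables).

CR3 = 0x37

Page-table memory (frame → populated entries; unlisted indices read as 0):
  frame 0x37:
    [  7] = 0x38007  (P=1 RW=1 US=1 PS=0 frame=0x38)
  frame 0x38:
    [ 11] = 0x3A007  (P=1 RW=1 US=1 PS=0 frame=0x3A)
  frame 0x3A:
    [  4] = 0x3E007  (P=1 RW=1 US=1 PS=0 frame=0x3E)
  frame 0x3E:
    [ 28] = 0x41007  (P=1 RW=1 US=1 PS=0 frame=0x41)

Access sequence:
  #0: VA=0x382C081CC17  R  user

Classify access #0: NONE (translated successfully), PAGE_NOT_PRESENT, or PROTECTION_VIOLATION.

Trace:
#0 VA=0x382C081CC17 (r,user):
  L0: frame=0x37 idx=7 entry=0x38007 [P=1 RW=1 US=1 PS=0]
  L1: frame=0x38 idx=11 entry=0x3A007 [P=1 RW=1 US=1 PS=0]
  L2: frame=0x3A idx=4 entry=0x3E007 [P=1 RW=1 US=1 PS=0]
  L3: frame=0x3E idx=28 entry=0x41007 [P=1 RW=1 US=1 PS=0]
  ⇒ phys 0x41C17  [4 reads]

Access #0 fault: NONE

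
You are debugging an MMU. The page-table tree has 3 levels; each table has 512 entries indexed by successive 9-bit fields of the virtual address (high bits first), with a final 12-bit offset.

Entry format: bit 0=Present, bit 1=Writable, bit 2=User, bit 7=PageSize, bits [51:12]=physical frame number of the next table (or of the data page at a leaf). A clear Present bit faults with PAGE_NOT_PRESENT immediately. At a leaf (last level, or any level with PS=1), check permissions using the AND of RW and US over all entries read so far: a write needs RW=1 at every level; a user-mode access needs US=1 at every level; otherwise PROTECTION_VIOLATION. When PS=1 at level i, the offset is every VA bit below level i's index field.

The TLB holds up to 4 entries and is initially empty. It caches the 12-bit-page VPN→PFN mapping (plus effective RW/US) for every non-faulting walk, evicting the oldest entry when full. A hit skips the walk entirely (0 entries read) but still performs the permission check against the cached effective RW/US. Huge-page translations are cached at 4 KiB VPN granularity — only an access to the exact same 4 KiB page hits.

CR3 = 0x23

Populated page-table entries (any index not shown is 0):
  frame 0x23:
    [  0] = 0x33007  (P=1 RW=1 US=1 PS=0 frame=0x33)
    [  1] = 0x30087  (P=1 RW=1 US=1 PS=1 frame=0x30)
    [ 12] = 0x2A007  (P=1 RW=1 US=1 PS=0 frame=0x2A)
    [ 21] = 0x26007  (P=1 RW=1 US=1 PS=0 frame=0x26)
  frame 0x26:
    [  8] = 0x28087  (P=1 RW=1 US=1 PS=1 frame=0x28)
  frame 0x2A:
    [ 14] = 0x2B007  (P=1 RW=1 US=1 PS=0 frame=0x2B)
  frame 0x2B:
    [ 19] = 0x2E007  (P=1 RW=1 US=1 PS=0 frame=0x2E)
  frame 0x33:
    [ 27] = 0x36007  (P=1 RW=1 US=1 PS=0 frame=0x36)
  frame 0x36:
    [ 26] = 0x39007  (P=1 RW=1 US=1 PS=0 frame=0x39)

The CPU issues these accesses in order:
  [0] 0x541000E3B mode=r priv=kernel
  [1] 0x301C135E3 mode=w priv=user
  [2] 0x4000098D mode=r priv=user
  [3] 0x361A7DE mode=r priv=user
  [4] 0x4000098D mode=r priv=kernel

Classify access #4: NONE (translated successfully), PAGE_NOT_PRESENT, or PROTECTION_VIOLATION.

Per-access translation:
#0 VA=0x541000E3B (r,kernel):
  L0: frame=0x23 idx=21 entry=0x26007 [P=1 RW=1 US=1 PS=0]
  L1: frame=0x26 idx=8 entry=0x28087 [P=1 RW=1 US=1 PS=1]
  ✓ 0x28E3B (huge @L1)  — 2 lookups
#1 VA=0x301C135E3 (w,user):
  L0: frame=0x23 idx=12 entry=0x2A007 [P=1 RW=1 US=1 PS=0]
  L1: frame=0x2A idx=14 entry=0x2B007 [P=1 RW=1 US=1 PS=0]
  L2: frame=0x2B idx=19 entry=0x2E007 [P=1 RW=1 US=1 PS=0]
  ✓ 0x2E5E3  — 3 lookups
#2 VA=0x4000098D (r,user):
  L0: frame=0x23 idx=1 entry=0x30087 [P=1 RW=1 US=1 PS=1]
  ✓ 0x3098D (huge @L0)  — 1 lookups
#3 VA=0x361A7DE (r,user):
  L0: frame=0x23 idx=0 entry=0x33007 [P=1 RW=1 US=1 PS=0]
  L1: frame=0x33 idx=27 entry=0x36007 [P=1 RW=1 US=1 PS=0]
  L2: frame=0x36 idx=26 entry=0x39007 [P=1 RW=1 US=1 PS=0]
  ✓ 0x397DE  — 3 lookups
#4 VA=0x4000098D (r,kernel):
  TLB hit vpn=0x40000 → PA=0x3098D

Access #4 fault: NONE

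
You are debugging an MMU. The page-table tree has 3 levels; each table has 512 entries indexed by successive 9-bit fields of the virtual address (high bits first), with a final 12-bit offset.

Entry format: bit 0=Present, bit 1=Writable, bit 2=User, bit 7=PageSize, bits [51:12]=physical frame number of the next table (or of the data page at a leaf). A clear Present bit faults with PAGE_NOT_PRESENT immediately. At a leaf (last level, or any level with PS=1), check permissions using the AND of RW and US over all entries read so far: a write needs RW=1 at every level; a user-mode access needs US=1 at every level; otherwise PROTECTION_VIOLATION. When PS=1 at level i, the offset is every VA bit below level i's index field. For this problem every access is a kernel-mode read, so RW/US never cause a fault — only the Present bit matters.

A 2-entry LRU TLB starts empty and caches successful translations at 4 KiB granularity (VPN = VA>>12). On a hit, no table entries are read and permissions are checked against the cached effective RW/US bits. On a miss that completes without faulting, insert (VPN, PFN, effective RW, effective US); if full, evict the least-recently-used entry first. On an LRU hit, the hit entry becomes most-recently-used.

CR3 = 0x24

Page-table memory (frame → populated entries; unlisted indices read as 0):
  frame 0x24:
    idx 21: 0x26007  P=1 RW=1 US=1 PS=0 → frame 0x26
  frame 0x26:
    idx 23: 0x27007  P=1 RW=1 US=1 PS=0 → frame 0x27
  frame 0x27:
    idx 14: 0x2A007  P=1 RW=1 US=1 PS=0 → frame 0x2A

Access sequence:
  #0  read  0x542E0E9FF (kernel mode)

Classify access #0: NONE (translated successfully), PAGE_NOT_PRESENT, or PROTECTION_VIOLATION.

Per-access translation:
#0 VA=0x542E0E9FF (r,kernel):
  L0: frame=0x24 idx=21 entry=0x26007 [P=1 RW=1 US=1 PS=0]
  L1: frame=0x26 idx=23 entry=0x27007 [P=1 RW=1 US=1 PS=0]
  L2: frame=0x27 idx=14 entry=0x2A007 [P=1 RW=1 US=1 PS=0]
  → PA=0x2A9FF  (3 entries read)

Access #0 fault: NONE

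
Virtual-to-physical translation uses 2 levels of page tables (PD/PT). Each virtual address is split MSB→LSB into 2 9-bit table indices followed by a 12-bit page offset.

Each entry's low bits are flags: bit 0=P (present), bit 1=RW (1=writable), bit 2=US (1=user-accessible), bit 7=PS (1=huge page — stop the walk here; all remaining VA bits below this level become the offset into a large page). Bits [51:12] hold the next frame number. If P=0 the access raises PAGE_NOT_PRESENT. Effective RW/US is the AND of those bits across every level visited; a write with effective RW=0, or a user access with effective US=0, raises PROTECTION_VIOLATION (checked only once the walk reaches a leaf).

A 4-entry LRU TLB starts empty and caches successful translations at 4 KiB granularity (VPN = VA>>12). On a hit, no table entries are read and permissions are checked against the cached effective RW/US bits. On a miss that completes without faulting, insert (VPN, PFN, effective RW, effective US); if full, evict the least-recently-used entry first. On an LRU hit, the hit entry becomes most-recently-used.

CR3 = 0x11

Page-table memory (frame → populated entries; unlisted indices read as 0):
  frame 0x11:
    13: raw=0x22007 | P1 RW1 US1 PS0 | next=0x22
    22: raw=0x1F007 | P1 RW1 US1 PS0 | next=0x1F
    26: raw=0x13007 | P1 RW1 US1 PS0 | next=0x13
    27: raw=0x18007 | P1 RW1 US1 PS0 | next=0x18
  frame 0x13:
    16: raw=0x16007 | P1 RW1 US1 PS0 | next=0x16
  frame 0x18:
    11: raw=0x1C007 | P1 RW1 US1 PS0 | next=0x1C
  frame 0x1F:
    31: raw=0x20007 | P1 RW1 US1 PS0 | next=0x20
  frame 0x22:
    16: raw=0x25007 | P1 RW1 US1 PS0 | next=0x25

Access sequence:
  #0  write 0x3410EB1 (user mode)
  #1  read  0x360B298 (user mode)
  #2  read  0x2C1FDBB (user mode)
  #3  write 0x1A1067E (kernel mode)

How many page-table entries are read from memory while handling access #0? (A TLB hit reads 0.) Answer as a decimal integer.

Walk each access:
#0 VA=0x3410EB1 (w,user):
  [0] read 0x11 idx=26: raw=0x13007 flags P=1 W=1 U=1 S=0
  [1] read 0x13 idx=16: raw=0x16007 flags P=1 W=1 U=1 S=0
  → PA=0x16EB1  (2 entries read)
#1 VA=0x360B298 (r,user):
  [0] read 0x11 idx=27: raw=0x18007 flags P=1 W=1 U=1 S=0
  [1] read 0x18 idx=11: raw=0x1C007 flags P=1 W=1 U=1 S=0
  → PA=0x1C298  (2 entries read)
#2 VA=0x2C1FDBB (r,user):
  [0] read 0x11 idx=22: raw=0x1F007 flags P=1 W=1 U=1 S=0
  [1] read 0x1F idx=31: raw=0x20007 flags P=1 W=1 U=1 S=0
  → PA=0x20DBB  (2 entries read)
#3 VA=0x1A1067E (w,kernel):
  [0] read 0x11 idx=13: raw=0x22007 flags P=1 W=1 U=1 S=0
  [1] read 0x22 idx=16: raw=0x25007 flags P=1 W=1 U=1 S=0
  → PA=0x2567E  (2 entries read)

Entries read for #0: 2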